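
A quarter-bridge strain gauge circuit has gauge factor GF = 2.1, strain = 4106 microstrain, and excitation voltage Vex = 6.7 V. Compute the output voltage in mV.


Quarter bridge output: Vout = (GF * epsilon * Vex) / 4.
Vout = (2.1 * 4106e-6 * 6.7) / 4
Vout = 0.05777142 / 4 V
Vout = 0.01444285 V = 14.4429 mV

14.4429 mV


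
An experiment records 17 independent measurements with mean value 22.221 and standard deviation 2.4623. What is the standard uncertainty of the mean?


The standard uncertainty for Type A evaluation is u = s / sqrt(n).
u = 2.4623 / sqrt(17)
u = 2.4623 / 4.1231
u = 0.5972

0.5972


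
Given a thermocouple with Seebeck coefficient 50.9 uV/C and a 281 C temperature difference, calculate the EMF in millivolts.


The thermocouple output V = sensitivity * dT.
V = 50.9 uV/C * 281 C
V = 14302.9 uV
V = 14.303 mV

14.303 mV


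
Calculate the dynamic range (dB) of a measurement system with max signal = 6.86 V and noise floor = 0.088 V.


Dynamic range = 20 * log10(Vmax / Vnoise).
DR = 20 * log10(6.86 / 0.088)
DR = 20 * log10(77.95)
DR = 37.84 dB

37.84 dB


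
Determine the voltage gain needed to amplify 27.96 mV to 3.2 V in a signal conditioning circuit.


Gain = Vout / Vin (converting to same units).
G = 3.2 V / 27.96 mV
G = 3200.0 mV / 27.96 mV
G = 114.45

114.45


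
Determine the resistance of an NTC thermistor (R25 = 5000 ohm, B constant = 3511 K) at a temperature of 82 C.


NTC thermistor equation: Rt = R25 * exp(B * (1/T - 1/T25)).
T in Kelvin: 355.15 K, T25 = 298.15 K
1/T - 1/T25 = 1/355.15 - 1/298.15 = -0.0005383
B * (1/T - 1/T25) = 3511 * -0.0005383 = -1.89
Rt = 5000 * exp(-1.89) = 755.4 ohm

755.4 ohm


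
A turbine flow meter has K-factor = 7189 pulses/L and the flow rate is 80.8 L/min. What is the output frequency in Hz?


Frequency = K * Q / 60 (converting L/min to L/s).
f = 7189 * 80.8 / 60
f = 580871.2 / 60
f = 9681.19 Hz

9681.19 Hz


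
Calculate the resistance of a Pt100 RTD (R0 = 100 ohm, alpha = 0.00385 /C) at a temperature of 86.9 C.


The RTD equation: Rt = R0 * (1 + alpha * T).
Rt = 100 * (1 + 0.00385 * 86.9)
Rt = 100 * (1 + 0.334565)
Rt = 100 * 1.334565
Rt = 133.457 ohm

133.457 ohm


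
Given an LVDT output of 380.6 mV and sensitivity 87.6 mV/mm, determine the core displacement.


Displacement = Vout / sensitivity.
d = 380.6 / 87.6
d = 4.345 mm

4.345 mm


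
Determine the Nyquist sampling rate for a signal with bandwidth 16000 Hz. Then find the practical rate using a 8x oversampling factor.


By Nyquist theorem, fs_min = 2 * fmax.
fs_min = 2 * 16000 = 32000 Hz
Practical rate = 8 * fs_min = 8 * 32000 = 256000 Hz

fs_min = 32000 Hz, fs_practical = 256000 Hz


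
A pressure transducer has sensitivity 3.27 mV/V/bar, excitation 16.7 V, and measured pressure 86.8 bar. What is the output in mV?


Output = sensitivity * Vex * P.
Vout = 3.27 * 16.7 * 86.8
Vout = 54.609 * 86.8
Vout = 4740.06 mV

4740.06 mV


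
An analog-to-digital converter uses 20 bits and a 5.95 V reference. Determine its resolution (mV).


The resolution (LSB) of an ADC is Vref / 2^n.
LSB = 5.95 / 2^20
LSB = 5.95 / 1048576
LSB = 5.67e-06 V = 0.00567436 mV

0.00567436 mV


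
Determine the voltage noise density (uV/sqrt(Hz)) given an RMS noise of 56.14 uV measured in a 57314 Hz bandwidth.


Noise spectral density = Vrms / sqrt(BW).
NSD = 56.14 / sqrt(57314)
NSD = 56.14 / 239.4034
NSD = 0.2345 uV/sqrt(Hz)

0.2345 uV/sqrt(Hz)


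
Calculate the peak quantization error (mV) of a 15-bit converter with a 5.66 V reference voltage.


The maximum quantization error is +/- LSB/2.
LSB = Vref / 2^n = 5.66 / 32768 = 0.00017273 V
Max error = LSB / 2 = 0.00017273 / 2 = 8.636e-05 V
Max error = 0.0864 mV

0.0864 mV


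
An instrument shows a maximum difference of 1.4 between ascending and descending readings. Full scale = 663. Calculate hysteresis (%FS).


Hysteresis = (max difference / full scale) * 100%.
H = (1.4 / 663) * 100
H = 0.211 %FS

0.211 %FS


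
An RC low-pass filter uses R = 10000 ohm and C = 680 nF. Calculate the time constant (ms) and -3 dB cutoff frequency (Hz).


Time constant: tau = R * C.
tau = 10000 * 6.80e-07 = 0.0068 s
tau = 6.8 ms
Cutoff frequency: fc = 1 / (2*pi*R*C).
fc = 1 / (2*pi*0.0068) = 23.41 Hz

tau = 6.8 ms, fc = 23.41 Hz


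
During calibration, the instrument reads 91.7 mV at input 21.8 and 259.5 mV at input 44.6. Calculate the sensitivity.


Sensitivity = (y2 - y1) / (x2 - x1).
S = (259.5 - 91.7) / (44.6 - 21.8)
S = 167.8 / 22.8
S = 7.3596 mV/unit

7.3596 mV/unit


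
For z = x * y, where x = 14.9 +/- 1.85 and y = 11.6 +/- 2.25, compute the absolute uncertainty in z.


For a product z = x*y, the relative uncertainty is:
uz/z = sqrt((ux/x)^2 + (uy/y)^2)
Relative uncertainties: ux/x = 1.85/14.9 = 0.124161
uy/y = 2.25/11.6 = 0.193966
z = 14.9 * 11.6 = 172.8
uz = 172.8 * sqrt(0.124161^2 + 0.193966^2) = 39.805

39.805


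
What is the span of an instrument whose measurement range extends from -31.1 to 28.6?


Span = upper range - lower range.
Span = 28.6 - (-31.1)
Span = 59.7

59.7


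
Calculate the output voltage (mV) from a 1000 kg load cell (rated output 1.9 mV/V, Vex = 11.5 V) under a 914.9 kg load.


Vout = rated_output * Vex * (load / capacity).
Vout = 1.9 * 11.5 * (914.9 / 1000)
Vout = 1.9 * 11.5 * 0.9149
Vout = 19.991 mV

19.991 mV


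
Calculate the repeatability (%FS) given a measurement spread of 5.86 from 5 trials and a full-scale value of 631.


Repeatability = (spread / full scale) * 100%.
R = (5.86 / 631) * 100
R = 0.929 %FS

0.929 %FS


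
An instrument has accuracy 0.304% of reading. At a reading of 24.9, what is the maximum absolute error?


Absolute error = (accuracy% / 100) * reading.
Error = (0.304 / 100) * 24.9
Error = 0.00304 * 24.9
Error = 0.0757

0.0757


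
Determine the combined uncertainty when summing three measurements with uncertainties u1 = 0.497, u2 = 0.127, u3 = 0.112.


For a sum of independent quantities, uc = sqrt(u1^2 + u2^2 + u3^2).
uc = sqrt(0.497^2 + 0.127^2 + 0.112^2)
uc = sqrt(0.247009 + 0.016129 + 0.012544)
uc = 0.5251

0.5251


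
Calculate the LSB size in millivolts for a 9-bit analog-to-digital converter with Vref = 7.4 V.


The resolution (LSB) of an ADC is Vref / 2^n.
LSB = 7.4 / 2^9
LSB = 7.4 / 512
LSB = 0.01445313 V = 14.453125 mV

14.453125 mV


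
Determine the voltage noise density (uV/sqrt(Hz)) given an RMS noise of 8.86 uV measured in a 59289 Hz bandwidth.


Noise spectral density = Vrms / sqrt(BW).
NSD = 8.86 / sqrt(59289)
NSD = 8.86 / 243.4933
NSD = 0.0364 uV/sqrt(Hz)

0.0364 uV/sqrt(Hz)


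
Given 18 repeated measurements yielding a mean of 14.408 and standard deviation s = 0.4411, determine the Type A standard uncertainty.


The standard uncertainty for Type A evaluation is u = s / sqrt(n).
u = 0.4411 / sqrt(18)
u = 0.4411 / 4.2426
u = 0.104

0.104


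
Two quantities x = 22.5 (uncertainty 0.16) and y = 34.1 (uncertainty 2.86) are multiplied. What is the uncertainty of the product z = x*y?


For a product z = x*y, the relative uncertainty is:
uz/z = sqrt((ux/x)^2 + (uy/y)^2)
Relative uncertainties: ux/x = 0.16/22.5 = 0.007111
uy/y = 2.86/34.1 = 0.083871
z = 22.5 * 34.1 = 767.2
uz = 767.2 * sqrt(0.007111^2 + 0.083871^2) = 64.581

64.581


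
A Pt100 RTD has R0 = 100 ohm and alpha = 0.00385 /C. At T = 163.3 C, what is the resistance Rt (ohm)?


The RTD equation: Rt = R0 * (1 + alpha * T).
Rt = 100 * (1 + 0.00385 * 163.3)
Rt = 100 * (1 + 0.628705)
Rt = 100 * 1.628705
Rt = 162.87 ohm

162.87 ohm


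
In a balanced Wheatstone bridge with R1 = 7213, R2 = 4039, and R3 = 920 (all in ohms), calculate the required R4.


At balance: R1*R4 = R2*R3, so R4 = R2*R3/R1.
R4 = 4039 * 920 / 7213
R4 = 3715880 / 7213
R4 = 515.16 ohm

515.16 ohm


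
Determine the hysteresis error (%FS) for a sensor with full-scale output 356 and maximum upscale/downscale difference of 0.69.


Hysteresis = (max difference / full scale) * 100%.
H = (0.69 / 356) * 100
H = 0.194 %FS

0.194 %FS


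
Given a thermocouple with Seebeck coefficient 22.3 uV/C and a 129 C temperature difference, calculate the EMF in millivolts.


The thermocouple output V = sensitivity * dT.
V = 22.3 uV/C * 129 C
V = 2876.7 uV
V = 2.877 mV

2.877 mV


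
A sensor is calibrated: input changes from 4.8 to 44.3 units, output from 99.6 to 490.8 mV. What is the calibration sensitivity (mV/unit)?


Sensitivity = (y2 - y1) / (x2 - x1).
S = (490.8 - 99.6) / (44.3 - 4.8)
S = 391.2 / 39.5
S = 9.9038 mV/unit

9.9038 mV/unit


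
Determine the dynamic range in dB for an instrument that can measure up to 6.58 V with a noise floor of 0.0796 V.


Dynamic range = 20 * log10(Vmax / Vnoise).
DR = 20 * log10(6.58 / 0.0796)
DR = 20 * log10(82.66)
DR = 38.35 dB

38.35 dB


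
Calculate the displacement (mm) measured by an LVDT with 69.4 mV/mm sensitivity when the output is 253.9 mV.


Displacement = Vout / sensitivity.
d = 253.9 / 69.4
d = 3.659 mm

3.659 mm


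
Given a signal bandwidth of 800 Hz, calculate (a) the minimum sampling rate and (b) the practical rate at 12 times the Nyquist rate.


By Nyquist theorem, fs_min = 2 * fmax.
fs_min = 2 * 800 = 1600 Hz
Practical rate = 12 * fs_min = 12 * 1600 = 19200 Hz

fs_min = 1600 Hz, fs_practical = 19200 Hz


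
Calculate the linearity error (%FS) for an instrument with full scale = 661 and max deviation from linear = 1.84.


Linearity error = (max deviation / full scale) * 100%.
Linearity = (1.84 / 661) * 100
Linearity = 0.278 %FS

0.278 %FS


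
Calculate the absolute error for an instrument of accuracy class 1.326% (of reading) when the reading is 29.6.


Absolute error = (accuracy% / 100) * reading.
Error = (1.326 / 100) * 29.6
Error = 0.01326 * 29.6
Error = 0.3925

0.3925


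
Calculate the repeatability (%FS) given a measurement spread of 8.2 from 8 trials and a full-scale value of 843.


Repeatability = (spread / full scale) * 100%.
R = (8.2 / 843) * 100
R = 0.973 %FS

0.973 %FS


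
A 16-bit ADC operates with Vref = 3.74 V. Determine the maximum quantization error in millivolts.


The maximum quantization error is +/- LSB/2.
LSB = Vref / 2^n = 3.74 / 65536 = 5.707e-05 V
Max error = LSB / 2 = 5.707e-05 / 2 = 2.853e-05 V
Max error = 0.0285 mV

0.0285 mV


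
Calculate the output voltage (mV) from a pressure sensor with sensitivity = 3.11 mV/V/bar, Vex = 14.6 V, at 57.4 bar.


Output = sensitivity * Vex * P.
Vout = 3.11 * 14.6 * 57.4
Vout = 45.406 * 57.4
Vout = 2606.3 mV

2606.3 mV


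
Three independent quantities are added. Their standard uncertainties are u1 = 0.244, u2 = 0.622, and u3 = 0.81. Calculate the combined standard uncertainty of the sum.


For a sum of independent quantities, uc = sqrt(u1^2 + u2^2 + u3^2).
uc = sqrt(0.244^2 + 0.622^2 + 0.81^2)
uc = sqrt(0.059536 + 0.386884 + 0.6561)
uc = 1.05

1.05


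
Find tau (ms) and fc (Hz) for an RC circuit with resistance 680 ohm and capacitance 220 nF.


Time constant: tau = R * C.
tau = 680 * 2.20e-07 = 0.0001496 s
tau = 0.1496 ms
Cutoff frequency: fc = 1 / (2*pi*R*C).
fc = 1 / (2*pi*0.0001496) = 1063.87 Hz

tau = 0.1496 ms, fc = 1063.87 Hz


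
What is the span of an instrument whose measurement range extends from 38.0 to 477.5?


Span = upper range - lower range.
Span = 477.5 - (38.0)
Span = 439.5

439.5


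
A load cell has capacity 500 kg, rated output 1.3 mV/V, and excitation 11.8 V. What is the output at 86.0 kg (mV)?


Vout = rated_output * Vex * (load / capacity).
Vout = 1.3 * 11.8 * (86.0 / 500)
Vout = 1.3 * 11.8 * 0.172
Vout = 2.638 mV

2.638 mV


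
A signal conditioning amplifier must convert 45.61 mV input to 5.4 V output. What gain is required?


Gain = Vout / Vin (converting to same units).
G = 5.4 V / 45.61 mV
G = 5400.0 mV / 45.61 mV
G = 118.4

118.4


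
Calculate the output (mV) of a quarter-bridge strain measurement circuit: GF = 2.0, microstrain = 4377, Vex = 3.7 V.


Quarter bridge output: Vout = (GF * epsilon * Vex) / 4.
Vout = (2.0 * 4377e-6 * 3.7) / 4
Vout = 0.0323898 / 4 V
Vout = 0.00809745 V = 8.0975 mV

8.0975 mV


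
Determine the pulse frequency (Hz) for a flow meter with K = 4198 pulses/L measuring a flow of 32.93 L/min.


Frequency = K * Q / 60 (converting L/min to L/s).
f = 4198 * 32.93 / 60
f = 138240.14 / 60
f = 2304.0 Hz

2304.0 Hz


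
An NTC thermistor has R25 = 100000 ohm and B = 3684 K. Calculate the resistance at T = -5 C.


NTC thermistor equation: Rt = R25 * exp(B * (1/T - 1/T25)).
T in Kelvin: 268.15 K, T25 = 298.15 K
1/T - 1/T25 = 1/268.15 - 1/298.15 = 0.00037524
B * (1/T - 1/T25) = 3684 * 0.00037524 = 1.3824
Rt = 100000 * exp(1.3824) = 398438.4 ohm

398438.4 ohm


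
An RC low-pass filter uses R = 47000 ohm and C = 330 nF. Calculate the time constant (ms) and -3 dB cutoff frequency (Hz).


Time constant: tau = R * C.
tau = 47000 * 3.30e-07 = 0.01551 s
tau = 15.51 ms
Cutoff frequency: fc = 1 / (2*pi*R*C).
fc = 1 / (2*pi*0.01551) = 10.26 Hz

tau = 15.51 ms, fc = 10.26 Hz


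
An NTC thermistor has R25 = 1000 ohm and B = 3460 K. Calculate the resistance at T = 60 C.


NTC thermistor equation: Rt = R25 * exp(B * (1/T - 1/T25)).
T in Kelvin: 333.15 K, T25 = 298.15 K
1/T - 1/T25 = 1/333.15 - 1/298.15 = -0.00035237
B * (1/T - 1/T25) = 3460 * -0.00035237 = -1.2192
Rt = 1000 * exp(-1.2192) = 295.5 ohm

295.5 ohm


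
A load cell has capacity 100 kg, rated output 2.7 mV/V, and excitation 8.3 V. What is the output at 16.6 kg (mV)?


Vout = rated_output * Vex * (load / capacity).
Vout = 2.7 * 8.3 * (16.6 / 100)
Vout = 2.7 * 8.3 * 0.166
Vout = 3.72 mV

3.72 mV


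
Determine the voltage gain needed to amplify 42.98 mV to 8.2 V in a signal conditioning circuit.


Gain = Vout / Vin (converting to same units).
G = 8.2 V / 42.98 mV
G = 8200.0 mV / 42.98 mV
G = 190.79

190.79


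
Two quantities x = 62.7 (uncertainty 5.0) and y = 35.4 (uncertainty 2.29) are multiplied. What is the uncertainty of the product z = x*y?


For a product z = x*y, the relative uncertainty is:
uz/z = sqrt((ux/x)^2 + (uy/y)^2)
Relative uncertainties: ux/x = 5.0/62.7 = 0.079745
uy/y = 2.29/35.4 = 0.064689
z = 62.7 * 35.4 = 2219.6
uz = 2219.6 * sqrt(0.079745^2 + 0.064689^2) = 227.915

227.915


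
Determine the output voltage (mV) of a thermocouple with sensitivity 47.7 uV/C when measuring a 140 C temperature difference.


The thermocouple output V = sensitivity * dT.
V = 47.7 uV/C * 140 C
V = 6678.0 uV
V = 6.678 mV

6.678 mV


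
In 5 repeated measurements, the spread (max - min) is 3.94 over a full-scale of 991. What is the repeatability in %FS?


Repeatability = (spread / full scale) * 100%.
R = (3.94 / 991) * 100
R = 0.398 %FS

0.398 %FS


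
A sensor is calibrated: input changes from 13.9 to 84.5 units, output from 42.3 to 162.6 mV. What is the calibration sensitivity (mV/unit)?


Sensitivity = (y2 - y1) / (x2 - x1).
S = (162.6 - 42.3) / (84.5 - 13.9)
S = 120.3 / 70.6
S = 1.704 mV/unit

1.704 mV/unit


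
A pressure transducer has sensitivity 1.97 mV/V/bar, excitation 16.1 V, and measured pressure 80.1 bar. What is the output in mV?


Output = sensitivity * Vex * P.
Vout = 1.97 * 16.1 * 80.1
Vout = 31.717 * 80.1
Vout = 2540.53 mV

2540.53 mV


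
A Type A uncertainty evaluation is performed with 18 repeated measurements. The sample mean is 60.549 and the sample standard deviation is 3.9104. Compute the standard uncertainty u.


The standard uncertainty for Type A evaluation is u = s / sqrt(n).
u = 3.9104 / sqrt(18)
u = 3.9104 / 4.2426
u = 0.9217

0.9217


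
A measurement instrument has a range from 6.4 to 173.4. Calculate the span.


Span = upper range - lower range.
Span = 173.4 - (6.4)
Span = 167.0

167.0


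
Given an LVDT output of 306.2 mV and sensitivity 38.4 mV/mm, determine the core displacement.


Displacement = Vout / sensitivity.
d = 306.2 / 38.4
d = 7.974 mm

7.974 mm


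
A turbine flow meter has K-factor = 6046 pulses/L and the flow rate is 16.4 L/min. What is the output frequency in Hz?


Frequency = K * Q / 60 (converting L/min to L/s).
f = 6046 * 16.4 / 60
f = 99154.4 / 60
f = 1652.57 Hz

1652.57 Hz


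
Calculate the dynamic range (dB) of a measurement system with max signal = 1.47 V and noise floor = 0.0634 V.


Dynamic range = 20 * log10(Vmax / Vnoise).
DR = 20 * log10(1.47 / 0.0634)
DR = 20 * log10(23.19)
DR = 27.3 dB

27.3 dB


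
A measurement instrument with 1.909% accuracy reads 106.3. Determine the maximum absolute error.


Absolute error = (accuracy% / 100) * reading.
Error = (1.909 / 100) * 106.3
Error = 0.01909 * 106.3
Error = 2.0293

2.0293


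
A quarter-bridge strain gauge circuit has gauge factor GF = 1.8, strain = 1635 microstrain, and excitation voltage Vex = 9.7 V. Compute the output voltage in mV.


Quarter bridge output: Vout = (GF * epsilon * Vex) / 4.
Vout = (1.8 * 1635e-6 * 9.7) / 4
Vout = 0.0285471 / 4 V
Vout = 0.00713677 V = 7.1368 mV

7.1368 mV


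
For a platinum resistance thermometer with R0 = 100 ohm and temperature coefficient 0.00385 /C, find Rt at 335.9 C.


The RTD equation: Rt = R0 * (1 + alpha * T).
Rt = 100 * (1 + 0.00385 * 335.9)
Rt = 100 * (1 + 1.293215)
Rt = 100 * 2.293215
Rt = 229.322 ohm

229.322 ohm


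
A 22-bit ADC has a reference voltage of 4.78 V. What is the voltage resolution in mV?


The resolution (LSB) of an ADC is Vref / 2^n.
LSB = 4.78 / 2^22
LSB = 4.78 / 4194304
LSB = 1.14e-06 V = 0.00113964 mV

0.00113964 mV


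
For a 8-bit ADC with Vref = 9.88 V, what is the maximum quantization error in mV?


The maximum quantization error is +/- LSB/2.
LSB = Vref / 2^n = 9.88 / 256 = 0.03859375 V
Max error = LSB / 2 = 0.03859375 / 2 = 0.01929688 V
Max error = 19.2969 mV

19.2969 mV


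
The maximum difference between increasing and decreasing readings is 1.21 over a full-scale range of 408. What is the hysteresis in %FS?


Hysteresis = (max difference / full scale) * 100%.
H = (1.21 / 408) * 100
H = 0.297 %FS

0.297 %FS


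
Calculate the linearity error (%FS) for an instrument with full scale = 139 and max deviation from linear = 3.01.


Linearity error = (max deviation / full scale) * 100%.
Linearity = (3.01 / 139) * 100
Linearity = 2.165 %FS

2.165 %FS


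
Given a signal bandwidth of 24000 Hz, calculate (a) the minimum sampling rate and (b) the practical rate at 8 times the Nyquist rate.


By Nyquist theorem, fs_min = 2 * fmax.
fs_min = 2 * 24000 = 48000 Hz
Practical rate = 8 * fs_min = 8 * 48000 = 384000 Hz

fs_min = 48000 Hz, fs_practical = 384000 Hz


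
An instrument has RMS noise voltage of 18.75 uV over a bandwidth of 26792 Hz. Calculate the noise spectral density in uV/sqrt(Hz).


Noise spectral density = Vrms / sqrt(BW).
NSD = 18.75 / sqrt(26792)
NSD = 18.75 / 163.6826
NSD = 0.1146 uV/sqrt(Hz)

0.1146 uV/sqrt(Hz)


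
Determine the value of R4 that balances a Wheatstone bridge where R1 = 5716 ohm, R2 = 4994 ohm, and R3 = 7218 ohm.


At balance: R1*R4 = R2*R3, so R4 = R2*R3/R1.
R4 = 4994 * 7218 / 5716
R4 = 36046692 / 5716
R4 = 6306.28 ohm

6306.28 ohm


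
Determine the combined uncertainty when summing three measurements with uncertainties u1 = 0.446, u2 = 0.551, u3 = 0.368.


For a sum of independent quantities, uc = sqrt(u1^2 + u2^2 + u3^2).
uc = sqrt(0.446^2 + 0.551^2 + 0.368^2)
uc = sqrt(0.198916 + 0.303601 + 0.135424)
uc = 0.7987

0.7987


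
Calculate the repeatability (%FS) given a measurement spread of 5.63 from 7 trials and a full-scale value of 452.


Repeatability = (spread / full scale) * 100%.
R = (5.63 / 452) * 100
R = 1.246 %FS

1.246 %FS


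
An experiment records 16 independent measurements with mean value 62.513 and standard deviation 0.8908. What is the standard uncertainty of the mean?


The standard uncertainty for Type A evaluation is u = s / sqrt(n).
u = 0.8908 / sqrt(16)
u = 0.8908 / 4.0
u = 0.2227

0.2227


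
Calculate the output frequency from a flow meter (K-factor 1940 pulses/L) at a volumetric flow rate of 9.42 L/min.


Frequency = K * Q / 60 (converting L/min to L/s).
f = 1940 * 9.42 / 60
f = 18274.8 / 60
f = 304.58 Hz

304.58 Hz


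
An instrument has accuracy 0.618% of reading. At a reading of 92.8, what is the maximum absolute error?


Absolute error = (accuracy% / 100) * reading.
Error = (0.618 / 100) * 92.8
Error = 0.00618 * 92.8
Error = 0.5735

0.5735


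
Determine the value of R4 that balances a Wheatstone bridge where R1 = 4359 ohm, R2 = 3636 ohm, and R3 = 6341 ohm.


At balance: R1*R4 = R2*R3, so R4 = R2*R3/R1.
R4 = 3636 * 6341 / 4359
R4 = 23055876 / 4359
R4 = 5289.26 ohm

5289.26 ohm


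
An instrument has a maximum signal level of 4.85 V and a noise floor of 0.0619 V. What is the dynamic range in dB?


Dynamic range = 20 * log10(Vmax / Vnoise).
DR = 20 * log10(4.85 / 0.0619)
DR = 20 * log10(78.35)
DR = 37.88 dB

37.88 dB


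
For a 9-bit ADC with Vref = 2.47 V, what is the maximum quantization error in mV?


The maximum quantization error is +/- LSB/2.
LSB = Vref / 2^n = 2.47 / 512 = 0.00482422 V
Max error = LSB / 2 = 0.00482422 / 2 = 0.00241211 V
Max error = 2.4121 mV

2.4121 mV


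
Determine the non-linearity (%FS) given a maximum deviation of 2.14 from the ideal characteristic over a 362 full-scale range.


Linearity error = (max deviation / full scale) * 100%.
Linearity = (2.14 / 362) * 100
Linearity = 0.591 %FS

0.591 %FS


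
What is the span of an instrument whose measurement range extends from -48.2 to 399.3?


Span = upper range - lower range.
Span = 399.3 - (-48.2)
Span = 447.5

447.5


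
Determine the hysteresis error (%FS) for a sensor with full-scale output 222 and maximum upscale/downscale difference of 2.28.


Hysteresis = (max difference / full scale) * 100%.
H = (2.28 / 222) * 100
H = 1.027 %FS

1.027 %FS


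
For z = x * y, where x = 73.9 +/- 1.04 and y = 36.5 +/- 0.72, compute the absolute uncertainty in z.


For a product z = x*y, the relative uncertainty is:
uz/z = sqrt((ux/x)^2 + (uy/y)^2)
Relative uncertainties: ux/x = 1.04/73.9 = 0.014073
uy/y = 0.72/36.5 = 0.019726
z = 73.9 * 36.5 = 2697.4
uz = 2697.4 * sqrt(0.014073^2 + 0.019726^2) = 65.361

65.361


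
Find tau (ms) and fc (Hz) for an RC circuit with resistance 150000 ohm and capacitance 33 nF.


Time constant: tau = R * C.
tau = 150000 * 3.30e-08 = 0.00495 s
tau = 4.95 ms
Cutoff frequency: fc = 1 / (2*pi*R*C).
fc = 1 / (2*pi*0.00495) = 32.15 Hz

tau = 4.95 ms, fc = 32.15 Hz


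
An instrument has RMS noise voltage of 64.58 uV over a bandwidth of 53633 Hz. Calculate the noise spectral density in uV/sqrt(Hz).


Noise spectral density = Vrms / sqrt(BW).
NSD = 64.58 / sqrt(53633)
NSD = 64.58 / 231.588
NSD = 0.2789 uV/sqrt(Hz)

0.2789 uV/sqrt(Hz)


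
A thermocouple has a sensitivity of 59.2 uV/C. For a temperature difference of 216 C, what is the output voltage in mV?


The thermocouple output V = sensitivity * dT.
V = 59.2 uV/C * 216 C
V = 12787.2 uV
V = 12.787 mV

12.787 mV


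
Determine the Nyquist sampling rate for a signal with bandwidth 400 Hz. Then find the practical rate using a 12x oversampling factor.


By Nyquist theorem, fs_min = 2 * fmax.
fs_min = 2 * 400 = 800 Hz
Practical rate = 12 * fs_min = 12 * 800 = 9600 Hz

fs_min = 800 Hz, fs_practical = 9600 Hz


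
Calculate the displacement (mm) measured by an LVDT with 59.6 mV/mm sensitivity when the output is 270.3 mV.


Displacement = Vout / sensitivity.
d = 270.3 / 59.6
d = 4.535 mm

4.535 mm


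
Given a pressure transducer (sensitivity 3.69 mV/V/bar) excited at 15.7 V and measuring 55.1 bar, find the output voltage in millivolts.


Output = sensitivity * Vex * P.
Vout = 3.69 * 15.7 * 55.1
Vout = 57.933 * 55.1
Vout = 3192.11 mV

3192.11 mV


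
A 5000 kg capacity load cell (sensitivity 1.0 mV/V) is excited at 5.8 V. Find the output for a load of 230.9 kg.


Vout = rated_output * Vex * (load / capacity).
Vout = 1.0 * 5.8 * (230.9 / 5000)
Vout = 1.0 * 5.8 * 0.04618
Vout = 0.268 mV

0.268 mV


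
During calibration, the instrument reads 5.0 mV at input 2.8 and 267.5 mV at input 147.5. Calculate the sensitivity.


Sensitivity = (y2 - y1) / (x2 - x1).
S = (267.5 - 5.0) / (147.5 - 2.8)
S = 262.5 / 144.7
S = 1.8141 mV/unit

1.8141 mV/unit


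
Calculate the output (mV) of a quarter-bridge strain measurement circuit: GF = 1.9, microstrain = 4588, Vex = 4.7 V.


Quarter bridge output: Vout = (GF * epsilon * Vex) / 4.
Vout = (1.9 * 4588e-6 * 4.7) / 4
Vout = 0.04097084 / 4 V
Vout = 0.01024271 V = 10.2427 mV

10.2427 mV


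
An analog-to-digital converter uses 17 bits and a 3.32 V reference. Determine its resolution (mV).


The resolution (LSB) of an ADC is Vref / 2^n.
LSB = 3.32 / 2^17
LSB = 3.32 / 131072
LSB = 2.533e-05 V = 0.02532959 mV

0.02532959 mV


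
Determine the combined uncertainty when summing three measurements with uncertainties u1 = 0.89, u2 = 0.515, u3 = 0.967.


For a sum of independent quantities, uc = sqrt(u1^2 + u2^2 + u3^2).
uc = sqrt(0.89^2 + 0.515^2 + 0.967^2)
uc = sqrt(0.7921 + 0.265225 + 0.935089)
uc = 1.4115

1.4115


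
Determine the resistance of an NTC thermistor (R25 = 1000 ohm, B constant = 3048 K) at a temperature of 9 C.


NTC thermistor equation: Rt = R25 * exp(B * (1/T - 1/T25)).
T in Kelvin: 282.15 K, T25 = 298.15 K
1/T - 1/T25 = 1/282.15 - 1/298.15 = 0.0001902
B * (1/T - 1/T25) = 3048 * 0.0001902 = 0.5797
Rt = 1000 * exp(0.5797) = 1785.5 ohm

1785.5 ohm


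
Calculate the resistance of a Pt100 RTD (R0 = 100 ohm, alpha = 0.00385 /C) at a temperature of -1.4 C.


The RTD equation: Rt = R0 * (1 + alpha * T).
Rt = 100 * (1 + 0.00385 * -1.4)
Rt = 100 * (1 + -0.00539)
Rt = 100 * 0.99461
Rt = 99.461 ohm

99.461 ohm


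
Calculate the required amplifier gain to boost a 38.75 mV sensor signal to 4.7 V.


Gain = Vout / Vin (converting to same units).
G = 4.7 V / 38.75 mV
G = 4700.0 mV / 38.75 mV
G = 121.29

121.29


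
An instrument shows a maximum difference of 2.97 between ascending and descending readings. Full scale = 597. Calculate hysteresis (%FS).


Hysteresis = (max difference / full scale) * 100%.
H = (2.97 / 597) * 100
H = 0.497 %FS

0.497 %FS


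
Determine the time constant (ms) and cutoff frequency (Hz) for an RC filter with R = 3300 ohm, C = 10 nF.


Time constant: tau = R * C.
tau = 3300 * 1.00e-08 = 3.3e-05 s
tau = 0.033 ms
Cutoff frequency: fc = 1 / (2*pi*R*C).
fc = 1 / (2*pi*3.3e-05) = 4822.88 Hz

tau = 0.033 ms, fc = 4822.88 Hz


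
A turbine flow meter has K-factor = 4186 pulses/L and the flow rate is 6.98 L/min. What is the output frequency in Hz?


Frequency = K * Q / 60 (converting L/min to L/s).
f = 4186 * 6.98 / 60
f = 29218.28 / 60
f = 486.97 Hz

486.97 Hz


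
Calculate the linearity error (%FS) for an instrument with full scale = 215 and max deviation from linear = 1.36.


Linearity error = (max deviation / full scale) * 100%.
Linearity = (1.36 / 215) * 100
Linearity = 0.633 %FS

0.633 %FS


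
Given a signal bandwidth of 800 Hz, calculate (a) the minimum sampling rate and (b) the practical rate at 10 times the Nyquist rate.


By Nyquist theorem, fs_min = 2 * fmax.
fs_min = 2 * 800 = 1600 Hz
Practical rate = 10 * fs_min = 10 * 1600 = 16000 Hz

fs_min = 1600 Hz, fs_practical = 16000 Hz


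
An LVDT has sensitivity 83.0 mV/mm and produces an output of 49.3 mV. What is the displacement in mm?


Displacement = Vout / sensitivity.
d = 49.3 / 83.0
d = 0.594 mm

0.594 mm


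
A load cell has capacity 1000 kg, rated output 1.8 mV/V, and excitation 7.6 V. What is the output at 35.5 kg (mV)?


Vout = rated_output * Vex * (load / capacity).
Vout = 1.8 * 7.6 * (35.5 / 1000)
Vout = 1.8 * 7.6 * 0.0355
Vout = 0.486 mV

0.486 mV


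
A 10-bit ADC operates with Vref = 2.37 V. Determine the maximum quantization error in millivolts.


The maximum quantization error is +/- LSB/2.
LSB = Vref / 2^n = 2.37 / 1024 = 0.00231445 V
Max error = LSB / 2 = 0.00231445 / 2 = 0.00115723 V
Max error = 1.1572 mV

1.1572 mV


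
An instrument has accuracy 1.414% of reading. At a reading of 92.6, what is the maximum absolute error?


Absolute error = (accuracy% / 100) * reading.
Error = (1.414 / 100) * 92.6
Error = 0.01414 * 92.6
Error = 1.3094

1.3094


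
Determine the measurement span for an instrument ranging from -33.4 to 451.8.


Span = upper range - lower range.
Span = 451.8 - (-33.4)
Span = 485.2

485.2


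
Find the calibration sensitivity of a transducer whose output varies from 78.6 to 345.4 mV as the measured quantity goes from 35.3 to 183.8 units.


Sensitivity = (y2 - y1) / (x2 - x1).
S = (345.4 - 78.6) / (183.8 - 35.3)
S = 266.8 / 148.5
S = 1.7966 mV/unit

1.7966 mV/unit


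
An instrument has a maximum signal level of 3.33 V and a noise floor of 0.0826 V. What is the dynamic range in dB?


Dynamic range = 20 * log10(Vmax / Vnoise).
DR = 20 * log10(3.33 / 0.0826)
DR = 20 * log10(40.31)
DR = 32.11 dB

32.11 dB


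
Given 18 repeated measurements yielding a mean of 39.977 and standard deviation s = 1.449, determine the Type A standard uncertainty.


The standard uncertainty for Type A evaluation is u = s / sqrt(n).
u = 1.449 / sqrt(18)
u = 1.449 / 4.2426
u = 0.3415

0.3415


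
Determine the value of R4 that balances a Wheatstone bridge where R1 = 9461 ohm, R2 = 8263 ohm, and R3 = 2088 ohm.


At balance: R1*R4 = R2*R3, so R4 = R2*R3/R1.
R4 = 8263 * 2088 / 9461
R4 = 17253144 / 9461
R4 = 1823.61 ohm

1823.61 ohm


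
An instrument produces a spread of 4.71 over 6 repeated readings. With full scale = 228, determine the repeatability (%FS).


Repeatability = (spread / full scale) * 100%.
R = (4.71 / 228) * 100
R = 2.066 %FS

2.066 %FS


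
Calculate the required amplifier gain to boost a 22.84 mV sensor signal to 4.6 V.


Gain = Vout / Vin (converting to same units).
G = 4.6 V / 22.84 mV
G = 4600.0 mV / 22.84 mV
G = 201.4

201.4


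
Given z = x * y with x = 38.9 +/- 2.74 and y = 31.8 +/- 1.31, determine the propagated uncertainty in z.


For a product z = x*y, the relative uncertainty is:
uz/z = sqrt((ux/x)^2 + (uy/y)^2)
Relative uncertainties: ux/x = 2.74/38.9 = 0.070437
uy/y = 1.31/31.8 = 0.041195
z = 38.9 * 31.8 = 1237.0
uz = 1237.0 * sqrt(0.070437^2 + 0.041195^2) = 100.94

100.94


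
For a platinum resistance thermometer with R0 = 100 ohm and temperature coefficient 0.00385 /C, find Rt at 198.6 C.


The RTD equation: Rt = R0 * (1 + alpha * T).
Rt = 100 * (1 + 0.00385 * 198.6)
Rt = 100 * (1 + 0.76461)
Rt = 100 * 1.76461
Rt = 176.461 ohm

176.461 ohm


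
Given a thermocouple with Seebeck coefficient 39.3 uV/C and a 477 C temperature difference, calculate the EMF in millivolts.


The thermocouple output V = sensitivity * dT.
V = 39.3 uV/C * 477 C
V = 18746.1 uV
V = 18.746 mV

18.746 mV


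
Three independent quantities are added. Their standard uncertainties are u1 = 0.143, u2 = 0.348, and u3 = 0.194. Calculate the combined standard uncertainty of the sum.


For a sum of independent quantities, uc = sqrt(u1^2 + u2^2 + u3^2).
uc = sqrt(0.143^2 + 0.348^2 + 0.194^2)
uc = sqrt(0.020449 + 0.121104 + 0.037636)
uc = 0.4233

0.4233


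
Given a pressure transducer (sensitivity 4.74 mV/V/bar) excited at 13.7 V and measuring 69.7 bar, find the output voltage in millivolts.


Output = sensitivity * Vex * P.
Vout = 4.74 * 13.7 * 69.7
Vout = 64.938 * 69.7
Vout = 4526.18 mV

4526.18 mV


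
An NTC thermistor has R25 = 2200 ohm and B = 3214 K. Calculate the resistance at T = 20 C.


NTC thermistor equation: Rt = R25 * exp(B * (1/T - 1/T25)).
T in Kelvin: 293.15 K, T25 = 298.15 K
1/T - 1/T25 = 1/293.15 - 1/298.15 = 5.721e-05
B * (1/T - 1/T25) = 3214 * 5.721e-05 = 0.1839
Rt = 2200 * exp(0.1839) = 2644.1 ohm

2644.1 ohm


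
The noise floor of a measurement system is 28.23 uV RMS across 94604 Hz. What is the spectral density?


Noise spectral density = Vrms / sqrt(BW).
NSD = 28.23 / sqrt(94604)
NSD = 28.23 / 307.5776
NSD = 0.0918 uV/sqrt(Hz)

0.0918 uV/sqrt(Hz)


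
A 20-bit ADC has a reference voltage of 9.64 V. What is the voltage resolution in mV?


The resolution (LSB) of an ADC is Vref / 2^n.
LSB = 9.64 / 2^20
LSB = 9.64 / 1048576
LSB = 9.19e-06 V = 0.00919342 mV

0.00919342 mV


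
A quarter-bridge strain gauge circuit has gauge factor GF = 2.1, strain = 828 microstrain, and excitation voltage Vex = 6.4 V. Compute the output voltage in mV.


Quarter bridge output: Vout = (GF * epsilon * Vex) / 4.
Vout = (2.1 * 828e-6 * 6.4) / 4
Vout = 0.01112832 / 4 V
Vout = 0.00278208 V = 2.7821 mV

2.7821 mV


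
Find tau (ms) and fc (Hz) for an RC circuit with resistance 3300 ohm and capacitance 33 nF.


Time constant: tau = R * C.
tau = 3300 * 3.30e-08 = 0.0001089 s
tau = 0.1089 ms
Cutoff frequency: fc = 1 / (2*pi*R*C).
fc = 1 / (2*pi*0.0001089) = 1461.48 Hz

tau = 0.1089 ms, fc = 1461.48 Hz


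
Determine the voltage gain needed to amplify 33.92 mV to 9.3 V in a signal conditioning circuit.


Gain = Vout / Vin (converting to same units).
G = 9.3 V / 33.92 mV
G = 9300.0 mV / 33.92 mV
G = 274.17

274.17


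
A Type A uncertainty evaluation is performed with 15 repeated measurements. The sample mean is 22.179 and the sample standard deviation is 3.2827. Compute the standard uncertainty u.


The standard uncertainty for Type A evaluation is u = s / sqrt(n).
u = 3.2827 / sqrt(15)
u = 3.2827 / 3.873
u = 0.8476

0.8476


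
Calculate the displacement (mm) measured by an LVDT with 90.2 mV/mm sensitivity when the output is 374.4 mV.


Displacement = Vout / sensitivity.
d = 374.4 / 90.2
d = 4.151 mm

4.151 mm


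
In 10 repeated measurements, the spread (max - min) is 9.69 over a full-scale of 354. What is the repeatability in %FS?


Repeatability = (spread / full scale) * 100%.
R = (9.69 / 354) * 100
R = 2.737 %FS

2.737 %FS


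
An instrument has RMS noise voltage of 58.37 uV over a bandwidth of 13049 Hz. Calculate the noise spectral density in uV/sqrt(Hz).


Noise spectral density = Vrms / sqrt(BW).
NSD = 58.37 / sqrt(13049)
NSD = 58.37 / 114.2322
NSD = 0.511 uV/sqrt(Hz)

0.511 uV/sqrt(Hz)


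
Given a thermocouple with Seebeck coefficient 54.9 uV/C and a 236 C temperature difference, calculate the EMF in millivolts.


The thermocouple output V = sensitivity * dT.
V = 54.9 uV/C * 236 C
V = 12956.4 uV
V = 12.956 mV

12.956 mV


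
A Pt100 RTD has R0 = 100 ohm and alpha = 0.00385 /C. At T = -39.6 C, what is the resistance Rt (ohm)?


The RTD equation: Rt = R0 * (1 + alpha * T).
Rt = 100 * (1 + 0.00385 * -39.6)
Rt = 100 * (1 + -0.15246)
Rt = 100 * 0.84754
Rt = 84.754 ohm

84.754 ohm


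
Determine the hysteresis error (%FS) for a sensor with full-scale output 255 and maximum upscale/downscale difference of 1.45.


Hysteresis = (max difference / full scale) * 100%.
H = (1.45 / 255) * 100
H = 0.569 %FS

0.569 %FS


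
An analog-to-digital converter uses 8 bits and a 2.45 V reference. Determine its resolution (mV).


The resolution (LSB) of an ADC is Vref / 2^n.
LSB = 2.45 / 2^8
LSB = 2.45 / 256
LSB = 0.00957031 V = 9.5703125 mV

9.5703125 mV


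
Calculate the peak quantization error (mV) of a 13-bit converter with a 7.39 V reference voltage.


The maximum quantization error is +/- LSB/2.
LSB = Vref / 2^n = 7.39 / 8192 = 0.0009021 V
Max error = LSB / 2 = 0.0009021 / 2 = 0.00045105 V
Max error = 0.451 mV

0.451 mV


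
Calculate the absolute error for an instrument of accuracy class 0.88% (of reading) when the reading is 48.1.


Absolute error = (accuracy% / 100) * reading.
Error = (0.88 / 100) * 48.1
Error = 0.0088 * 48.1
Error = 0.4233

0.4233


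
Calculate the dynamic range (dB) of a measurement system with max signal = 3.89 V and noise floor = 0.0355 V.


Dynamic range = 20 * log10(Vmax / Vnoise).
DR = 20 * log10(3.89 / 0.0355)
DR = 20 * log10(109.58)
DR = 40.79 dB

40.79 dB


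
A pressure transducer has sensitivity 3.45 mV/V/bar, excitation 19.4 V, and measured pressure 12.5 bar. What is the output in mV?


Output = sensitivity * Vex * P.
Vout = 3.45 * 19.4 * 12.5
Vout = 66.93 * 12.5
Vout = 836.62 mV

836.62 mV


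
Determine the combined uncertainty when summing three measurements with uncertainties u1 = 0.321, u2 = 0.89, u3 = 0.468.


For a sum of independent quantities, uc = sqrt(u1^2 + u2^2 + u3^2).
uc = sqrt(0.321^2 + 0.89^2 + 0.468^2)
uc = sqrt(0.103041 + 0.7921 + 0.219024)
uc = 1.0555

1.0555


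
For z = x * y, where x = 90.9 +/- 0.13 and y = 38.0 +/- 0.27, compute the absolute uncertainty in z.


For a product z = x*y, the relative uncertainty is:
uz/z = sqrt((ux/x)^2 + (uy/y)^2)
Relative uncertainties: ux/x = 0.13/90.9 = 0.00143
uy/y = 0.27/38.0 = 0.007105
z = 90.9 * 38.0 = 3454.2
uz = 3454.2 * sqrt(0.00143^2 + 0.007105^2) = 25.035

25.035


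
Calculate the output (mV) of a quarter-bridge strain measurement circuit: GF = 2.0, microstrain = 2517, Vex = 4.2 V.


Quarter bridge output: Vout = (GF * epsilon * Vex) / 4.
Vout = (2.0 * 2517e-6 * 4.2) / 4
Vout = 0.0211428 / 4 V
Vout = 0.0052857 V = 5.2857 mV

5.2857 mV


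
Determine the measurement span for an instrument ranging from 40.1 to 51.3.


Span = upper range - lower range.
Span = 51.3 - (40.1)
Span = 11.2

11.2


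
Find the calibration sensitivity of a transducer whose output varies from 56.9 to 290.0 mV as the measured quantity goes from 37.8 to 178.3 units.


Sensitivity = (y2 - y1) / (x2 - x1).
S = (290.0 - 56.9) / (178.3 - 37.8)
S = 233.1 / 140.5
S = 1.6591 mV/unit

1.6591 mV/unit


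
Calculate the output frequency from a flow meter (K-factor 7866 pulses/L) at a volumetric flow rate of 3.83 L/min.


Frequency = K * Q / 60 (converting L/min to L/s).
f = 7866 * 3.83 / 60
f = 30126.78 / 60
f = 502.11 Hz

502.11 Hz


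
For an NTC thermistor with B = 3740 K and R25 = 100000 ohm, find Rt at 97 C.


NTC thermistor equation: Rt = R25 * exp(B * (1/T - 1/T25)).
T in Kelvin: 370.15 K, T25 = 298.15 K
1/T - 1/T25 = 1/370.15 - 1/298.15 = -0.00065241
B * (1/T - 1/T25) = 3740 * -0.00065241 = -2.44
Rt = 100000 * exp(-2.44) = 8716.0 ohm

8716.0 ohm


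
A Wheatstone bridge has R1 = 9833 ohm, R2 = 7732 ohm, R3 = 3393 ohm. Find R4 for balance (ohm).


At balance: R1*R4 = R2*R3, so R4 = R2*R3/R1.
R4 = 7732 * 3393 / 9833
R4 = 26234676 / 9833
R4 = 2668.02 ohm

2668.02 ohm


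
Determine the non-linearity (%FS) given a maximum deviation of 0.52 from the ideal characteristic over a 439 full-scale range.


Linearity error = (max deviation / full scale) * 100%.
Linearity = (0.52 / 439) * 100
Linearity = 0.118 %FS

0.118 %FS


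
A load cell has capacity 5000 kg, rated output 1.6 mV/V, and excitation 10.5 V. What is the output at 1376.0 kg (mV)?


Vout = rated_output * Vex * (load / capacity).
Vout = 1.6 * 10.5 * (1376.0 / 5000)
Vout = 1.6 * 10.5 * 0.2752
Vout = 4.623 mV

4.623 mV


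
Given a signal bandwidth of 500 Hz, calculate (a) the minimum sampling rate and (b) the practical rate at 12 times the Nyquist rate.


By Nyquist theorem, fs_min = 2 * fmax.
fs_min = 2 * 500 = 1000 Hz
Practical rate = 12 * fs_min = 12 * 1000 = 12000 Hz

fs_min = 1000 Hz, fs_practical = 12000 Hz


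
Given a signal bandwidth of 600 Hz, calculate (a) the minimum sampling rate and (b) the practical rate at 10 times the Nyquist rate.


By Nyquist theorem, fs_min = 2 * fmax.
fs_min = 2 * 600 = 1200 Hz
Practical rate = 10 * fs_min = 10 * 1200 = 12000 Hz

fs_min = 1200 Hz, fs_practical = 12000 Hz


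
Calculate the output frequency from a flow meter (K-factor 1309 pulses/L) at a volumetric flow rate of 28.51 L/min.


Frequency = K * Q / 60 (converting L/min to L/s).
f = 1309 * 28.51 / 60
f = 37319.59 / 60
f = 621.99 Hz

621.99 Hz


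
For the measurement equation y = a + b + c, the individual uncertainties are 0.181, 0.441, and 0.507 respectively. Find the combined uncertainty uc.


For a sum of independent quantities, uc = sqrt(u1^2 + u2^2 + u3^2).
uc = sqrt(0.181^2 + 0.441^2 + 0.507^2)
uc = sqrt(0.032761 + 0.194481 + 0.257049)
uc = 0.6959

0.6959
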